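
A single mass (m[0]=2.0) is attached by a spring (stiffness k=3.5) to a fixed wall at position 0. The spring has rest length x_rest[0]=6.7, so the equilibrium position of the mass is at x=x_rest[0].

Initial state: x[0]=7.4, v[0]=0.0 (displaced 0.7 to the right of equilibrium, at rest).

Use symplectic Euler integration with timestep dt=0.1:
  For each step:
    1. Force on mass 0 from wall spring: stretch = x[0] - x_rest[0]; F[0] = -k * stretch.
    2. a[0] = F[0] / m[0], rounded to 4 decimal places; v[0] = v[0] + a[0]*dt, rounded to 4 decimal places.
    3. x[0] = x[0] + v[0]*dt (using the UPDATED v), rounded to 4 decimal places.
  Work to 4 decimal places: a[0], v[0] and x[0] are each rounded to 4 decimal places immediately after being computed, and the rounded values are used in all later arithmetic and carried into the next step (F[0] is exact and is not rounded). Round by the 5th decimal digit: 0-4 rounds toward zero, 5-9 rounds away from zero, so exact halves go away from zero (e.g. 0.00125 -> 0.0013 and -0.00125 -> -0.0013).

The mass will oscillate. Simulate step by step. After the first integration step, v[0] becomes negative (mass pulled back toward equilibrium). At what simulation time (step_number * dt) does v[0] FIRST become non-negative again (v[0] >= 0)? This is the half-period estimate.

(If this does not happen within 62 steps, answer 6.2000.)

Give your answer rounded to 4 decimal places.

Step 0: x=[7.4000] v=[0.0000]
Step 1: x=[7.3878] v=[-0.1225]
Step 2: x=[7.3635] v=[-0.2429]
Step 3: x=[7.3276] v=[-0.3590]
Step 4: x=[7.2807] v=[-0.4688]
Step 5: x=[7.2237] v=[-0.5704]
Step 6: x=[7.1575] v=[-0.6621]
Step 7: x=[7.0833] v=[-0.7422]
Step 8: x=[7.0024] v=[-0.8093]
Step 9: x=[6.9162] v=[-0.8622]
Step 10: x=[6.8262] v=[-0.9000]
Step 11: x=[6.7340] v=[-0.9221]
Step 12: x=[6.6412] v=[-0.9281]
Step 13: x=[6.5494] v=[-0.9178]
Step 14: x=[6.4603] v=[-0.8914]
Step 15: x=[6.3754] v=[-0.8495]
Step 16: x=[6.2961] v=[-0.7927]
Step 17: x=[6.2239] v=[-0.7220]
Step 18: x=[6.1600] v=[-0.6387]
Step 19: x=[6.1056] v=[-0.5442]
Step 20: x=[6.0616] v=[-0.4402]
Step 21: x=[6.0288] v=[-0.3285]
Step 22: x=[6.0077] v=[-0.2110]
Step 23: x=[5.9987] v=[-0.0899]
Step 24: x=[6.0020] v=[0.0328]
First v>=0 after going negative at step 24, time=2.4000

Answer: 2.4000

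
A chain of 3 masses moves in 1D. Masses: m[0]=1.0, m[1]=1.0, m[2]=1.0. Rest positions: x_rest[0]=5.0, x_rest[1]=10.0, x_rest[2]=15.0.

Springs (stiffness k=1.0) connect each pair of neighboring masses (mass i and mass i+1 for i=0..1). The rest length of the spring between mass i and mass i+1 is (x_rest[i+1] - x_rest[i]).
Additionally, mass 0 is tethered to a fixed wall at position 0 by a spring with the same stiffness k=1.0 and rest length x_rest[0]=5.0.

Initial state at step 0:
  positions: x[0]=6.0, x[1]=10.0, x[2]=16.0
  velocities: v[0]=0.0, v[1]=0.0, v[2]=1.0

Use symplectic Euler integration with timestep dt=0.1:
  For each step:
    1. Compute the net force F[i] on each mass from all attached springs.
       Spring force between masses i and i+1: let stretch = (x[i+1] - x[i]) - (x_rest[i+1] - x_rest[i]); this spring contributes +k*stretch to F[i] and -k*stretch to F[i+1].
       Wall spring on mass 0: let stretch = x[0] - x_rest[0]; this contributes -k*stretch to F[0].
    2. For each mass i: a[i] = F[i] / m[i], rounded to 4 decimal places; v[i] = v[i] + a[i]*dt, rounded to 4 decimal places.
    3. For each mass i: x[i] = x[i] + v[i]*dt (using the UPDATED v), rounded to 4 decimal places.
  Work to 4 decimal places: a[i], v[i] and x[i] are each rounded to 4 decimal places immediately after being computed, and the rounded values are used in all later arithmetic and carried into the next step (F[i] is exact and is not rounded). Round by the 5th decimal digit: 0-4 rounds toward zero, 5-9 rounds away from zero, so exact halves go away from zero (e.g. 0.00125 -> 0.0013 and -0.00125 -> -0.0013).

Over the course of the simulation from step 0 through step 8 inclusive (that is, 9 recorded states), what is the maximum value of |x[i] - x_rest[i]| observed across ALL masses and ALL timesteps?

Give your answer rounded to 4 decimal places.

Answer: 1.4193

Derivation:
Step 0: x=[6.0000 10.0000 16.0000] v=[0.0000 0.0000 1.0000]
Step 1: x=[5.9800 10.0200 16.0900] v=[-0.2000 0.2000 0.9000]
Step 2: x=[5.9406 10.0603 16.1693] v=[-0.3940 0.4030 0.7930]
Step 3: x=[5.8830 10.1205 16.2375] v=[-0.5761 0.6019 0.6821]
Step 4: x=[5.8089 10.1995 16.2945] v=[-0.7407 0.7899 0.5704]
Step 5: x=[5.7207 10.2955 16.3406] v=[-0.8825 0.9603 0.4609]
Step 6: x=[5.6210 10.4062 16.3762] v=[-0.9971 1.1073 0.3564]
Step 7: x=[5.5129 10.5288 16.4021] v=[-1.0807 1.2258 0.2594]
Step 8: x=[5.3999 10.6600 16.4193] v=[-1.1304 1.3115 0.1721]
Max displacement = 1.4193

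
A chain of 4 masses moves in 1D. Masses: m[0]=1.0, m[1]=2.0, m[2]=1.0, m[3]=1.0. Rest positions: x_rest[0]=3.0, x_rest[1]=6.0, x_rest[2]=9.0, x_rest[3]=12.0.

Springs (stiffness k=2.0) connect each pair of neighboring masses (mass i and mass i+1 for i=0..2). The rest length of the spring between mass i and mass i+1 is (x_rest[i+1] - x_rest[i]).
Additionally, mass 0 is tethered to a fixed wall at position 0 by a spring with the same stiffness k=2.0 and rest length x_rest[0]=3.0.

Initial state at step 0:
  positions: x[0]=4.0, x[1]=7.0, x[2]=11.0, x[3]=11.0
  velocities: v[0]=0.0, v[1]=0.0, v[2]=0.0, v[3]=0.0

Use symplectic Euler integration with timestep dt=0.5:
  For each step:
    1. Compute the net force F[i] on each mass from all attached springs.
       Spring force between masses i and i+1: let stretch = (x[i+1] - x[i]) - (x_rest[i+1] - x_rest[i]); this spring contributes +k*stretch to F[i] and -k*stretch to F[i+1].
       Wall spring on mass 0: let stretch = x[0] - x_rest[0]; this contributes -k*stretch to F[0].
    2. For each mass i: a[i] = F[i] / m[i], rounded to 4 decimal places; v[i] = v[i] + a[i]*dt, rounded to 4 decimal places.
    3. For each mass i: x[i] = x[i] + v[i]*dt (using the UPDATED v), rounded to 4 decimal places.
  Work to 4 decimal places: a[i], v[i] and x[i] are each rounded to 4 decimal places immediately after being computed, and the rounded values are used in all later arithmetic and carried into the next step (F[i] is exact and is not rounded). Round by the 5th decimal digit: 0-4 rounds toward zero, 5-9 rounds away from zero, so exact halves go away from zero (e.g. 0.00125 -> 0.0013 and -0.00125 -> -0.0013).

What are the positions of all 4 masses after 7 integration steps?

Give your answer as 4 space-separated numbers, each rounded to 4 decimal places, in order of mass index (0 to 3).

Answer: 2.5822 6.4357 7.2618 12.7951

Derivation:
Step 0: x=[4.0000 7.0000 11.0000 11.0000] v=[0.0000 0.0000 0.0000 0.0000]
Step 1: x=[3.5000 7.2500 9.0000 12.5000] v=[-1.0000 0.5000 -4.0000 3.0000]
Step 2: x=[3.1250 7.0000 7.8750 13.7500] v=[-0.7500 -0.5000 -2.2500 2.5000]
Step 3: x=[3.1250 6.0000 9.2500 13.5625] v=[0.0000 -2.0000 2.7500 -0.3750]
Step 4: x=[3.0000 5.0938 11.1563 12.7188] v=[-0.2500 -1.8125 3.8125 -1.6875]
Step 5: x=[2.4219 5.1798 10.8126 12.5938] v=[-1.1562 0.1719 -0.6875 -0.2500]
Step 6: x=[2.0118 5.9845 8.5431 13.0782] v=[-0.8202 1.6094 -4.5391 0.9688]
Step 7: x=[2.5822 6.4357 7.2618 12.7951] v=[1.1407 0.9024 -2.5626 -0.5663]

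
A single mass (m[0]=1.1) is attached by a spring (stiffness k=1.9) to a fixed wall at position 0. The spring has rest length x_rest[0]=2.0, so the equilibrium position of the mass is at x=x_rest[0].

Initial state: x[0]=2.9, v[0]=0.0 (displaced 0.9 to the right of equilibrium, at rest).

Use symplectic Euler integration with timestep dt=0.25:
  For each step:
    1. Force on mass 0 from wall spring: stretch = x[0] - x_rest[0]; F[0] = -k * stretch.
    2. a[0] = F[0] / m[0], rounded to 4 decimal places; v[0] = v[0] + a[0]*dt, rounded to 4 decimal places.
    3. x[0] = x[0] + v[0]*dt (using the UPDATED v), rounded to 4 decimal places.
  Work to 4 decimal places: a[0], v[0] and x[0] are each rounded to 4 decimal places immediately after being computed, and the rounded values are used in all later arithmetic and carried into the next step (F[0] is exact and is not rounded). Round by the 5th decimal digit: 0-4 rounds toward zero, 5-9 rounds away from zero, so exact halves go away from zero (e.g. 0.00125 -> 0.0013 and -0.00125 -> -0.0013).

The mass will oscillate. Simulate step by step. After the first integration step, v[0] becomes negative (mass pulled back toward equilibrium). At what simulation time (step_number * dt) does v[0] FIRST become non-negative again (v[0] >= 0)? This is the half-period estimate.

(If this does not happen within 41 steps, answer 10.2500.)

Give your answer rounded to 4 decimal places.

Step 0: x=[2.9000] v=[0.0000]
Step 1: x=[2.8029] v=[-0.3886]
Step 2: x=[2.6191] v=[-0.7353]
Step 3: x=[2.3684] v=[-1.0027]
Step 4: x=[2.0780] v=[-1.1618]
Step 5: x=[1.7791] v=[-1.1955]
Step 6: x=[1.5041] v=[-1.1001]
Step 7: x=[1.2826] v=[-0.8860]
Step 8: x=[1.1386] v=[-0.5762]
Step 9: x=[1.0876] v=[-0.2042]
Step 10: x=[1.1351] v=[0.1898]
First v>=0 after going negative at step 10, time=2.5000

Answer: 2.5000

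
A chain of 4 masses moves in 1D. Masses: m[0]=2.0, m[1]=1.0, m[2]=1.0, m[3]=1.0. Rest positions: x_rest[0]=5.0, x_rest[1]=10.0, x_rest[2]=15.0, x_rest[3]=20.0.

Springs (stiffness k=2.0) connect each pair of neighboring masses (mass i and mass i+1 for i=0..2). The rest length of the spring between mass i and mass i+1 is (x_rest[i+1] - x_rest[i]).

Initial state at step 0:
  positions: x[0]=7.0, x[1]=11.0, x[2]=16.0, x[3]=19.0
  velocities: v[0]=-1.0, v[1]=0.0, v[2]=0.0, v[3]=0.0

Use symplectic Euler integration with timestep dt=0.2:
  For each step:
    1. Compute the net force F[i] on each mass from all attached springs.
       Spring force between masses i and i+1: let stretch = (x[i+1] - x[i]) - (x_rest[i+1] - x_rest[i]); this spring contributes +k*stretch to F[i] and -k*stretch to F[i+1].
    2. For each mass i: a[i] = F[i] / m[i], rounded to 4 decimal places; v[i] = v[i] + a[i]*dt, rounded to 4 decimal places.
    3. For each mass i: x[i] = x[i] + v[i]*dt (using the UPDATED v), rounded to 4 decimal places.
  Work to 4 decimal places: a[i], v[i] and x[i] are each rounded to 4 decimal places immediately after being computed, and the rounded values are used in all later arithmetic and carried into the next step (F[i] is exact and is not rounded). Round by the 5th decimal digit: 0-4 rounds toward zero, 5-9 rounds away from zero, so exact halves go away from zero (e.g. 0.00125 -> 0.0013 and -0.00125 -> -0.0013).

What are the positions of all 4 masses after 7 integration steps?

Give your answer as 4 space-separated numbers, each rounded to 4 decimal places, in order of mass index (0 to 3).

Answer: 5.2063 10.4895 15.0754 21.2225

Derivation:
Step 0: x=[7.0000 11.0000 16.0000 19.0000] v=[-1.0000 0.0000 0.0000 0.0000]
Step 1: x=[6.7600 11.0800 15.8400 19.1600] v=[-1.2000 0.4000 -0.8000 0.8000]
Step 2: x=[6.4928 11.1952 15.5648 19.4544] v=[-1.3360 0.5760 -1.3760 1.4720]
Step 3: x=[6.2137 11.2838 15.2512 19.8376] v=[-1.3955 0.4429 -1.5680 1.9162]
Step 4: x=[5.9374 11.2842 14.9871 20.2539] v=[-1.3815 0.0018 -1.3204 2.0816]
Step 5: x=[5.6750 11.1530 14.8481 20.6489] v=[-1.3121 -0.6558 -0.6948 1.9749]
Step 6: x=[5.4317 10.8792 14.8776 20.9798] v=[-1.2165 -1.3690 0.1475 1.6546]
Step 7: x=[5.2063 10.4895 15.0754 21.2225] v=[-1.1270 -1.9486 0.9890 1.2137]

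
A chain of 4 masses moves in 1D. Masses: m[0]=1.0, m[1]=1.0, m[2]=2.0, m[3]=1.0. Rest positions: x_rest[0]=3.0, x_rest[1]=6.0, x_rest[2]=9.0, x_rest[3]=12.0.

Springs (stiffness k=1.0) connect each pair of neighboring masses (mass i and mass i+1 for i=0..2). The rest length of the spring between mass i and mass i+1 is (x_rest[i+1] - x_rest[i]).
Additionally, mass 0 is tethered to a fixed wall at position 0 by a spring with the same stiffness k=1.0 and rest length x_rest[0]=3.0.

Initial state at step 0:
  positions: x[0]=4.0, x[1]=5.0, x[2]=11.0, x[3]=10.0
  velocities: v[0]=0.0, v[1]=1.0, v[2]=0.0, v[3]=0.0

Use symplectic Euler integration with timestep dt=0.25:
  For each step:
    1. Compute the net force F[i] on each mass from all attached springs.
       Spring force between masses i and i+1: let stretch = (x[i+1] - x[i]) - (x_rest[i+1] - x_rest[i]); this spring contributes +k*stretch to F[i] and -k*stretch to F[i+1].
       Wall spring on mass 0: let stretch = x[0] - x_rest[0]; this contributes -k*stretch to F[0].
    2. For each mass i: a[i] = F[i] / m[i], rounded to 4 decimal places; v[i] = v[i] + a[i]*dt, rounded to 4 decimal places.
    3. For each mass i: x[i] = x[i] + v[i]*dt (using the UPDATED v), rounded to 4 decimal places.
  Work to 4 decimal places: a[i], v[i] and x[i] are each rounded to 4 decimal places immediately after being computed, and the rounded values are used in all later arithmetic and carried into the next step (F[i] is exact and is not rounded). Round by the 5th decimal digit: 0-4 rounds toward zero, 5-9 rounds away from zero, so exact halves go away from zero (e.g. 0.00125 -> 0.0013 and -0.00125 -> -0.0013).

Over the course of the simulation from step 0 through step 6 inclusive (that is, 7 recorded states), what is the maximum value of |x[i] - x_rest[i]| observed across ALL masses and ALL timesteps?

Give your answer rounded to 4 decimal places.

Step 0: x=[4.0000 5.0000 11.0000 10.0000] v=[0.0000 1.0000 0.0000 0.0000]
Step 1: x=[3.8125 5.5625 10.7813 10.2500] v=[-0.7500 2.2500 -0.8750 1.0000]
Step 2: x=[3.4961 6.3418 10.3829 10.7207] v=[-1.2656 3.1172 -1.5938 1.8828]
Step 3: x=[3.1391 7.1958 9.8687 11.3578] v=[-1.4282 3.4161 -2.0567 2.5484]
Step 4: x=[2.8394 7.9634 9.3175 12.0893] v=[-1.1988 3.0702 -2.2047 2.9261]
Step 5: x=[2.6825 8.4953 8.8106 12.8351] v=[-0.6277 2.1277 -2.0275 2.9832]
Step 6: x=[2.7212 8.6836 8.4196 13.5169] v=[0.1549 0.7533 -1.5639 2.7271]
Max displacement = 2.6836

Answer: 2.6836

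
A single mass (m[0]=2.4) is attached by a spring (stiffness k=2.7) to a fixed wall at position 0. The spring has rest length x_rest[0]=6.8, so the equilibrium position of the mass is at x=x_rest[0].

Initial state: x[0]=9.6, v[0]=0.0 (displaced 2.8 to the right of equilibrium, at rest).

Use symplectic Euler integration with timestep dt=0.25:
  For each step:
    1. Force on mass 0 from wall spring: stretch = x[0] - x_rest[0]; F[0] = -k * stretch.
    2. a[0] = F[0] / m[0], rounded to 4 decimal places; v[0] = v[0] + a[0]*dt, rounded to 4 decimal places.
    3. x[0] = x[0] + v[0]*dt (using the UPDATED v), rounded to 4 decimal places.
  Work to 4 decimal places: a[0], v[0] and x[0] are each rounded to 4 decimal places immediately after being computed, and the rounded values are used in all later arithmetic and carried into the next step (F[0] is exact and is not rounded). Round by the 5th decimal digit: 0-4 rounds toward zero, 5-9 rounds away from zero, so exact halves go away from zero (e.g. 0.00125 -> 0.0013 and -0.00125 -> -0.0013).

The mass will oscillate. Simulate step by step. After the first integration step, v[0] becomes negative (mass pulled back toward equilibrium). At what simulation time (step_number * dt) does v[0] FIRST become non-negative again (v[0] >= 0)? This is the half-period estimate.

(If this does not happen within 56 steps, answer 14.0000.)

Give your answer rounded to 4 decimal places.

Step 0: x=[9.6000] v=[0.0000]
Step 1: x=[9.4031] v=[-0.7875]
Step 2: x=[9.0232] v=[-1.5196]
Step 3: x=[8.4870] v=[-2.1449]
Step 4: x=[7.8322] v=[-2.6194]
Step 5: x=[7.1048] v=[-2.9097]
Step 6: x=[6.3560] v=[-2.9954]
Step 7: x=[5.6384] v=[-2.8705]
Step 8: x=[5.0025] v=[-2.5438]
Step 9: x=[4.4929] v=[-2.0383]
Step 10: x=[4.1456] v=[-1.3894]
Step 11: x=[3.9849] v=[-0.6429]
Step 12: x=[4.0221] v=[0.1489]
First v>=0 after going negative at step 12, time=3.0000

Answer: 3.0000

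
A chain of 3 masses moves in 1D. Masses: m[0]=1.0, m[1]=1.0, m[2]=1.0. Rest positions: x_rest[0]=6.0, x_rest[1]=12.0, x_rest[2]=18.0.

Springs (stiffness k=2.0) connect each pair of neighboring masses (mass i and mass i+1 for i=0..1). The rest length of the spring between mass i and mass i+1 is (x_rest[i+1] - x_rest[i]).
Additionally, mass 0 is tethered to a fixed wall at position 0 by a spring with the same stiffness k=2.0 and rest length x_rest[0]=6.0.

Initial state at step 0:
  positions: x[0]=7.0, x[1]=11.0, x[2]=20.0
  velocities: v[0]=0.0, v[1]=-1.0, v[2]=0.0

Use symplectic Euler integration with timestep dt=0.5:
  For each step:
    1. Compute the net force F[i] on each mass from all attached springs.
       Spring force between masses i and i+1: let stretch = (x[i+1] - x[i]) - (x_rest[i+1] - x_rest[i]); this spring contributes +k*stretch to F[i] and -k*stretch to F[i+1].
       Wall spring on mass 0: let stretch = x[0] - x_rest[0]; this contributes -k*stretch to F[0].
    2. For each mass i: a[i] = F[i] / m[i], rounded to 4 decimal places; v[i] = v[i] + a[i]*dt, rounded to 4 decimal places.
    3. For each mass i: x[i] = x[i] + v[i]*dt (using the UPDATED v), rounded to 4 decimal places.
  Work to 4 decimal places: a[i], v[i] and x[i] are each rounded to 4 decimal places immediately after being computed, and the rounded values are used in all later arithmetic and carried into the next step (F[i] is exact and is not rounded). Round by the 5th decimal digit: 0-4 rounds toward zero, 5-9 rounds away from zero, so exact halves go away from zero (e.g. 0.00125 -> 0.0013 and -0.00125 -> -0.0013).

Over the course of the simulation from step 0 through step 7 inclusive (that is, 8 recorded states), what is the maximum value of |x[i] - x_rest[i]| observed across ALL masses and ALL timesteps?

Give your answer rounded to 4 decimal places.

Answer: 2.1406

Derivation:
Step 0: x=[7.0000 11.0000 20.0000] v=[0.0000 -1.0000 0.0000]
Step 1: x=[5.5000 13.0000 18.5000] v=[-3.0000 4.0000 -3.0000]
Step 2: x=[5.0000 14.0000 17.2500] v=[-1.0000 2.0000 -2.5000]
Step 3: x=[6.5000 12.1250 17.3750] v=[3.0000 -3.7500 0.2500]
Step 4: x=[7.5625 10.0625 17.8750] v=[2.1250 -4.1250 1.0000]
Step 5: x=[6.0938 10.6563 17.4688] v=[-2.9375 1.1875 -0.8125]
Step 6: x=[3.8594 12.3751 16.6563] v=[-4.4688 3.4375 -1.6250]
Step 7: x=[3.9532 11.9766 16.7032] v=[0.1875 -0.7970 0.0938]
Max displacement = 2.1406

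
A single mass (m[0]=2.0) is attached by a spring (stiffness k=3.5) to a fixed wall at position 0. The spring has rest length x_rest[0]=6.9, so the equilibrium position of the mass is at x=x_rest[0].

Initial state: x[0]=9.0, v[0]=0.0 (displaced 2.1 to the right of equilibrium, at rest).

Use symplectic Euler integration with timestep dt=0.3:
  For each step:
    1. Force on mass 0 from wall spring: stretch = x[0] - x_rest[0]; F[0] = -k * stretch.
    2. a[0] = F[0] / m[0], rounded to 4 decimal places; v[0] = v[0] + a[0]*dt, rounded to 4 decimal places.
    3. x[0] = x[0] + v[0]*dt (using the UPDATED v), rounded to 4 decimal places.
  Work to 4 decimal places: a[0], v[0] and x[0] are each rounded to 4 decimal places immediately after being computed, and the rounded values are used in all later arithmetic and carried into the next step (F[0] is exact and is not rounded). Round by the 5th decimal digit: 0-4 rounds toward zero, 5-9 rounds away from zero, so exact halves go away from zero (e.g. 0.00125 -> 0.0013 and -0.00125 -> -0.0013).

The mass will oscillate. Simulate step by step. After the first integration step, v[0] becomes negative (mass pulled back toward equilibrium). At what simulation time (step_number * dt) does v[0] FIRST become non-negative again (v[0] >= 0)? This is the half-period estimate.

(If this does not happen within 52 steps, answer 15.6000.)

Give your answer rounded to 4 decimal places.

Step 0: x=[9.0000] v=[0.0000]
Step 1: x=[8.6693] v=[-1.1025]
Step 2: x=[8.0599] v=[-2.0314]
Step 3: x=[7.2678] v=[-2.6403]
Step 4: x=[6.4178] v=[-2.8334]
Step 5: x=[5.6437] v=[-2.5802]
Step 6: x=[5.0675] v=[-1.9207]
Step 7: x=[4.7799] v=[-0.9586]
Step 8: x=[4.8263] v=[0.1545]
First v>=0 after going negative at step 8, time=2.4000

Answer: 2.4000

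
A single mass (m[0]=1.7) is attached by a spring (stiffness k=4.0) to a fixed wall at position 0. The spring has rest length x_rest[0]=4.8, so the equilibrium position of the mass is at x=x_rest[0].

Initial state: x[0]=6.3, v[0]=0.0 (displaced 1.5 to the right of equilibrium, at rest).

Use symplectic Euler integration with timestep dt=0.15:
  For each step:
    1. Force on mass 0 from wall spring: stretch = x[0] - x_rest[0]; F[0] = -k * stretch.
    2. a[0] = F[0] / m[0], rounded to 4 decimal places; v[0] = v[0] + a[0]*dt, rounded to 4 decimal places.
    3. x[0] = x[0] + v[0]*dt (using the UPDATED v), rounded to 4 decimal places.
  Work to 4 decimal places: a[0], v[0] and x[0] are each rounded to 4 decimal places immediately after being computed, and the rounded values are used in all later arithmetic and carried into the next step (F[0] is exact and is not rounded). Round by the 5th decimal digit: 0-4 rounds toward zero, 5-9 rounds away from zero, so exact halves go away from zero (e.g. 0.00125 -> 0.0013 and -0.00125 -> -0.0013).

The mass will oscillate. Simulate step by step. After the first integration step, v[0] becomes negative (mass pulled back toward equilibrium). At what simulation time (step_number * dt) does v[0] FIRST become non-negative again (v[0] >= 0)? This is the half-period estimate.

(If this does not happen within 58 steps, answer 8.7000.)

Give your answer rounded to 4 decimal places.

Step 0: x=[6.3000] v=[0.0000]
Step 1: x=[6.2206] v=[-0.5294]
Step 2: x=[6.0660] v=[-1.0308]
Step 3: x=[5.8444] v=[-1.4776]
Step 4: x=[5.5675] v=[-1.8462]
Step 5: x=[5.2499] v=[-2.1171]
Step 6: x=[4.9085] v=[-2.2759]
Step 7: x=[4.5614] v=[-2.3142]
Step 8: x=[4.2269] v=[-2.2300]
Step 9: x=[3.9227] v=[-2.0277]
Step 10: x=[3.6650] v=[-1.7181]
Step 11: x=[3.4674] v=[-1.3175]
Step 12: x=[3.3403] v=[-0.8472]
Step 13: x=[3.2905] v=[-0.3320]
Step 14: x=[3.3206] v=[0.2008]
First v>=0 after going negative at step 14, time=2.1000

Answer: 2.1000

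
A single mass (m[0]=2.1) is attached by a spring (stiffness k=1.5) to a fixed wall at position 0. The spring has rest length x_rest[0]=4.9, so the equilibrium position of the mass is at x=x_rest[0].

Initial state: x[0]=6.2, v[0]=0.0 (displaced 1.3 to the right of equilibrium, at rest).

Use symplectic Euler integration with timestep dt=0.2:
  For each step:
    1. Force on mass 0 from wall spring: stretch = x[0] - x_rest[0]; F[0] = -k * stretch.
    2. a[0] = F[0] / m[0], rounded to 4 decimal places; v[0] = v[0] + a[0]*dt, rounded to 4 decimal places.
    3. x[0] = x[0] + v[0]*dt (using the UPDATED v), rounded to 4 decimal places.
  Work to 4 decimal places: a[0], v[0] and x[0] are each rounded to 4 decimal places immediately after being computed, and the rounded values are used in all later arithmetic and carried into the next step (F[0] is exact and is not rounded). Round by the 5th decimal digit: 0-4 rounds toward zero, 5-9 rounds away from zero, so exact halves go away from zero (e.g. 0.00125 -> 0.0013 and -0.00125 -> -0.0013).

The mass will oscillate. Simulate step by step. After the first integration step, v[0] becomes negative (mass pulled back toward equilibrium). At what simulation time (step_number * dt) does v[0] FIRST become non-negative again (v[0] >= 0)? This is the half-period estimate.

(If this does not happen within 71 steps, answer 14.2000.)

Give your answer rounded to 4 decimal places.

Step 0: x=[6.2000] v=[0.0000]
Step 1: x=[6.1629] v=[-0.1857]
Step 2: x=[6.0897] v=[-0.3661]
Step 3: x=[5.9825] v=[-0.5361]
Step 4: x=[5.8444] v=[-0.6907]
Step 5: x=[5.6793] v=[-0.8256]
Step 6: x=[5.4919] v=[-0.9369]
Step 7: x=[5.2876] v=[-1.0215]
Step 8: x=[5.0722] v=[-1.0769]
Step 9: x=[4.8519] v=[-1.1015]
Step 10: x=[4.6330] v=[-1.0946]
Step 11: x=[4.4217] v=[-1.0565]
Step 12: x=[4.2241] v=[-0.9882]
Step 13: x=[4.0458] v=[-0.8916]
Step 14: x=[3.8919] v=[-0.7696]
Step 15: x=[3.7668] v=[-0.6256]
Step 16: x=[3.6741] v=[-0.4637]
Step 17: x=[3.6164] v=[-0.2886]
Step 18: x=[3.5954] v=[-0.1052]
Step 19: x=[3.6116] v=[0.0812]
First v>=0 after going negative at step 19, time=3.8000

Answer: 3.8000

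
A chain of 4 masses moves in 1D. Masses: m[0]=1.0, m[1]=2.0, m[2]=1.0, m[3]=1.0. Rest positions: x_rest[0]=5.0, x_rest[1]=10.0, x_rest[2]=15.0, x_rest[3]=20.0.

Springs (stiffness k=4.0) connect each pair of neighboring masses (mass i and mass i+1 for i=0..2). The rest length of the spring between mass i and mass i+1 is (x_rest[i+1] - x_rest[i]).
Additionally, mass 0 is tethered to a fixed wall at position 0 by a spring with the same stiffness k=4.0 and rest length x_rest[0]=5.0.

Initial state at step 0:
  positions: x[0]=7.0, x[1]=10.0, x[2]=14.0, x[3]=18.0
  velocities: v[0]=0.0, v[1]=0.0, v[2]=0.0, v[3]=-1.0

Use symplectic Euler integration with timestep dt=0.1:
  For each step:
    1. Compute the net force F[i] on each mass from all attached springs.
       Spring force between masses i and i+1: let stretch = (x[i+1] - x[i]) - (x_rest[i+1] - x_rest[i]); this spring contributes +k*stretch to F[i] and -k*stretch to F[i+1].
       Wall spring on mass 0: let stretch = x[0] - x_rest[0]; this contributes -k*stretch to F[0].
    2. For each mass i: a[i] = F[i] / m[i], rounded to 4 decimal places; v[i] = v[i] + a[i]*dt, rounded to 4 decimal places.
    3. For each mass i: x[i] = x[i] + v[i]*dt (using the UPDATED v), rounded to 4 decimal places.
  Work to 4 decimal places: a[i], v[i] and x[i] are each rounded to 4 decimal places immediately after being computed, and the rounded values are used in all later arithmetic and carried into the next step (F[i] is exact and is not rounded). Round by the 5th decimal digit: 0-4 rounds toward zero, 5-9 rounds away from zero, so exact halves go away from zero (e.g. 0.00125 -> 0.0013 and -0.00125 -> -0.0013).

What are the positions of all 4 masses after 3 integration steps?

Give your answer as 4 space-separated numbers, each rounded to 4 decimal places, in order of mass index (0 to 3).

Answer: 6.1068 10.1004 13.9961 17.9478

Derivation:
Step 0: x=[7.0000 10.0000 14.0000 18.0000] v=[0.0000 0.0000 0.0000 -1.0000]
Step 1: x=[6.8400 10.0200 14.0000 17.9400] v=[-1.6000 0.2000 0.0000 -0.6000]
Step 2: x=[6.5336 10.0560 13.9984 17.9224] v=[-3.0640 0.3600 -0.0160 -0.1760]
Step 3: x=[6.1068 10.1004 13.9961 17.9478] v=[-4.2685 0.4440 -0.0234 0.2544]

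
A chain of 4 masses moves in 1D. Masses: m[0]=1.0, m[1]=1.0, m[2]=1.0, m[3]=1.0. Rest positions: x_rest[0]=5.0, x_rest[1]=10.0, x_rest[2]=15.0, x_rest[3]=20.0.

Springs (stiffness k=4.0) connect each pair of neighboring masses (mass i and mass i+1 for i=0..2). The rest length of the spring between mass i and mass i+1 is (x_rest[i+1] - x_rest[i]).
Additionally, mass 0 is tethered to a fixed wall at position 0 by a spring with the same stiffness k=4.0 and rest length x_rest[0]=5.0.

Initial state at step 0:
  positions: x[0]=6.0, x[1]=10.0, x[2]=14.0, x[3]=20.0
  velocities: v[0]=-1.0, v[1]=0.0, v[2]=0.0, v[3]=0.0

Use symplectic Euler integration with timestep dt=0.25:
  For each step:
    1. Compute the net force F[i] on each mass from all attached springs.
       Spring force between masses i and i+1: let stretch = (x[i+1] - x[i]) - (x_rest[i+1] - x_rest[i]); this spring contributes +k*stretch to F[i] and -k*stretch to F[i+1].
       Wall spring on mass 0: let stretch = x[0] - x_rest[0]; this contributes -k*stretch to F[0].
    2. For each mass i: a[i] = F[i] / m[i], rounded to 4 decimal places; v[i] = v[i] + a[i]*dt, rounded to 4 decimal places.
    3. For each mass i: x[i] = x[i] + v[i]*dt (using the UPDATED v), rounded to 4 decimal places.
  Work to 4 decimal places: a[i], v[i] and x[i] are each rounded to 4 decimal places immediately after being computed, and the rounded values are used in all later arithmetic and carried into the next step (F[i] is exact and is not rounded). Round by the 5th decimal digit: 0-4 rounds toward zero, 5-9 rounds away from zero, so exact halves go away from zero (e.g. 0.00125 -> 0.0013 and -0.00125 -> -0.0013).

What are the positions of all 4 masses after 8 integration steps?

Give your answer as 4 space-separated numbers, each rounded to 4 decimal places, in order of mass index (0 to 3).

Answer: 5.6983 9.5980 14.0529 20.3095

Derivation:
Step 0: x=[6.0000 10.0000 14.0000 20.0000] v=[-1.0000 0.0000 0.0000 0.0000]
Step 1: x=[5.2500 10.0000 14.5000 19.7500] v=[-3.0000 0.0000 2.0000 -1.0000]
Step 2: x=[4.3750 9.9375 15.1875 19.4375] v=[-3.5000 -0.2500 2.7500 -1.2500]
Step 3: x=[3.7969 9.7969 15.6250 19.3125] v=[-2.3125 -0.5625 1.7500 -0.5000]
Step 4: x=[3.7696 9.6133 15.5274 19.5156] v=[-0.1094 -0.7344 -0.3906 0.8125]
Step 5: x=[4.2608 9.4473 14.9483 19.9717] v=[1.9647 -0.6640 -2.3165 1.8243]
Step 6: x=[4.9834 9.3599 14.2498 20.4219] v=[2.8904 -0.3495 -2.7941 1.8009]
Step 7: x=[5.5543 9.4009 13.8718 20.5791] v=[2.2835 0.1639 -1.5119 0.6288]
Step 8: x=[5.6983 9.5980 14.0529 20.3095] v=[0.5758 0.7882 0.7245 -1.0785]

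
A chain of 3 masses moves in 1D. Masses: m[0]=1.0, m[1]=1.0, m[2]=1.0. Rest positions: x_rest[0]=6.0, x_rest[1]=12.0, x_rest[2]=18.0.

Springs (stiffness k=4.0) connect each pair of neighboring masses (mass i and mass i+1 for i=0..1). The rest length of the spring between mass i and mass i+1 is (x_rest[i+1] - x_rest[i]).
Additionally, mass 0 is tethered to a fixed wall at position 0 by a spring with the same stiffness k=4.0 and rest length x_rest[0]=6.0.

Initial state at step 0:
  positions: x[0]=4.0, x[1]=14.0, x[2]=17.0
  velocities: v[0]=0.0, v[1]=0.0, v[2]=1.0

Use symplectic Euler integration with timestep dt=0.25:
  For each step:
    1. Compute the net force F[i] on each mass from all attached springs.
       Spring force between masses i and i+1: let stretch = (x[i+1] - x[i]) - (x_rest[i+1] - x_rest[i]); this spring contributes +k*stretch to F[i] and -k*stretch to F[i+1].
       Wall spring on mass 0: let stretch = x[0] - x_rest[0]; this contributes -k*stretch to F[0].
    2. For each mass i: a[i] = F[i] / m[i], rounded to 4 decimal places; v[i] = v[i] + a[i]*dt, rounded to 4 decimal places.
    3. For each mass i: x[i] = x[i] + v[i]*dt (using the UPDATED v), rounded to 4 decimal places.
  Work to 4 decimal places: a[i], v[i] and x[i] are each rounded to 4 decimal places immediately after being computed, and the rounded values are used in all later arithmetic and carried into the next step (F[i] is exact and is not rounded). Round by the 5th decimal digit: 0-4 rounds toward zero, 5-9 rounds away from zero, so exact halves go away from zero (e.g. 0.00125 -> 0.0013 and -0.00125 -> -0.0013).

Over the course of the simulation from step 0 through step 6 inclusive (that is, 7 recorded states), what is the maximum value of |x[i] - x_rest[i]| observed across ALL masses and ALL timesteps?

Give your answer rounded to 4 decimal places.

Step 0: x=[4.0000 14.0000 17.0000] v=[0.0000 0.0000 1.0000]
Step 1: x=[5.5000 12.2500 18.0000] v=[6.0000 -7.0000 4.0000]
Step 2: x=[7.3125 10.2500 19.0625] v=[7.2500 -8.0000 4.2500]
Step 3: x=[8.0313 9.7188 19.4219] v=[2.8750 -2.1250 1.4375]
Step 4: x=[7.1641 11.1915 18.8555] v=[-3.4688 5.8906 -2.2656]
Step 5: x=[5.5127 13.5733 17.8731] v=[-6.6055 9.5272 -3.9296]
Step 6: x=[4.4983 15.0149 17.3158] v=[-4.0576 5.7664 -2.2294]
Max displacement = 3.0149

Answer: 3.0149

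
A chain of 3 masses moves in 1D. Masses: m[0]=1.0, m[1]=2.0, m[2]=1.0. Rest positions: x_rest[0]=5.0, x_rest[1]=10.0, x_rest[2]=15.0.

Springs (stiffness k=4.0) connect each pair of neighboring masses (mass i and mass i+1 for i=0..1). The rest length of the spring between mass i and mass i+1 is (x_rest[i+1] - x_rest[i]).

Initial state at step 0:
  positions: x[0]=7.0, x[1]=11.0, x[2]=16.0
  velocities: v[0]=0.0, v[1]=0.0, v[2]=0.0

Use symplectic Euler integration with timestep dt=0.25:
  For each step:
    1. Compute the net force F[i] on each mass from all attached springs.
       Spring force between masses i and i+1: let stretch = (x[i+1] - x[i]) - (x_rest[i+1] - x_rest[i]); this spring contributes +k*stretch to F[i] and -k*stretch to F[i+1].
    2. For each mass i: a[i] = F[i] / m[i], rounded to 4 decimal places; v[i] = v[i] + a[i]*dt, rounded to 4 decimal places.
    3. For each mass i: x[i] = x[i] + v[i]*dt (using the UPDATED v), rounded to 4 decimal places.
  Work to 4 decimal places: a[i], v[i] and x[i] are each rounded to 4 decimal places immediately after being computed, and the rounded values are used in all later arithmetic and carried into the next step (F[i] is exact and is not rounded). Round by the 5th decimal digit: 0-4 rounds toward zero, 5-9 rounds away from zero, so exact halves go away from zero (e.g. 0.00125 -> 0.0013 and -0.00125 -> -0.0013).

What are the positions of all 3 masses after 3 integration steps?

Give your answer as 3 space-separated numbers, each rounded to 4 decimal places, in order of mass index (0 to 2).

Answer: 5.9297 11.4688 16.1329

Derivation:
Step 0: x=[7.0000 11.0000 16.0000] v=[0.0000 0.0000 0.0000]
Step 1: x=[6.7500 11.1250 16.0000] v=[-1.0000 0.5000 0.0000]
Step 2: x=[6.3438 11.3125 16.0313] v=[-1.6250 0.7500 0.1250]
Step 3: x=[5.9297 11.4688 16.1329] v=[-1.6563 0.6251 0.4062]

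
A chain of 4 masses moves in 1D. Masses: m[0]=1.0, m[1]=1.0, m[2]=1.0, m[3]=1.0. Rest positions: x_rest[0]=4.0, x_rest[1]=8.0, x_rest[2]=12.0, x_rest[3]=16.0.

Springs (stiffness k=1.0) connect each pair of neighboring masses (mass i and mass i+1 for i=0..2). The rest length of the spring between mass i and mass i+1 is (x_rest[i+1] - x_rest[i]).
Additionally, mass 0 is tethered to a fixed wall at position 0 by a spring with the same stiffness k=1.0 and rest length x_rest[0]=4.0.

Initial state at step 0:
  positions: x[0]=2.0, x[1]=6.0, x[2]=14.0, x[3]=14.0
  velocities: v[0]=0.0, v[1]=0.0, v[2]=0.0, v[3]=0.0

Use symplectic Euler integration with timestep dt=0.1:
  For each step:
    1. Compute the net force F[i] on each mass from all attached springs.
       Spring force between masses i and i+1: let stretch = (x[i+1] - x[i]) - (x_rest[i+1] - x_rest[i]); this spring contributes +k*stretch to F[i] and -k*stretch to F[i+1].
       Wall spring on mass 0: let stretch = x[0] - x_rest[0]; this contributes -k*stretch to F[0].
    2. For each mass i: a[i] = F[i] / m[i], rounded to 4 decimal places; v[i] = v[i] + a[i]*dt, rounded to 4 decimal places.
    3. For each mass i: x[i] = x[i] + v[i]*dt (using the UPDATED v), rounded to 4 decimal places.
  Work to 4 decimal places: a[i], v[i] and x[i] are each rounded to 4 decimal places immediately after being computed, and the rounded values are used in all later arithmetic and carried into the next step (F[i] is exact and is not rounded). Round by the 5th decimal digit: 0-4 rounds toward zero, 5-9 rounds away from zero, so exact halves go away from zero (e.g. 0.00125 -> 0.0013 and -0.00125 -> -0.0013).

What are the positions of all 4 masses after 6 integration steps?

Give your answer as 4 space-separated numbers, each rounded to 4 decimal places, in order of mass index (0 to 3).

Answer: 2.4189 6.7464 12.4819 14.7590

Derivation:
Step 0: x=[2.0000 6.0000 14.0000 14.0000] v=[0.0000 0.0000 0.0000 0.0000]
Step 1: x=[2.0200 6.0400 13.9200 14.0400] v=[0.2000 0.4000 -0.8000 0.4000]
Step 2: x=[2.0600 6.1186 13.7624 14.1188] v=[0.4000 0.7860 -1.5760 0.7880]
Step 3: x=[2.1200 6.2331 13.5319 14.2340] v=[0.5999 1.1445 -2.3047 1.1524]
Step 4: x=[2.1999 6.3794 13.2355 14.3822] v=[0.7992 1.4631 -2.9644 1.4822]
Step 5: x=[2.2996 6.5525 12.8820 14.5590] v=[0.9972 1.7308 -3.5353 1.7675]
Step 6: x=[2.4189 6.7464 12.4819 14.7590] v=[1.1925 1.9385 -4.0006 1.9998]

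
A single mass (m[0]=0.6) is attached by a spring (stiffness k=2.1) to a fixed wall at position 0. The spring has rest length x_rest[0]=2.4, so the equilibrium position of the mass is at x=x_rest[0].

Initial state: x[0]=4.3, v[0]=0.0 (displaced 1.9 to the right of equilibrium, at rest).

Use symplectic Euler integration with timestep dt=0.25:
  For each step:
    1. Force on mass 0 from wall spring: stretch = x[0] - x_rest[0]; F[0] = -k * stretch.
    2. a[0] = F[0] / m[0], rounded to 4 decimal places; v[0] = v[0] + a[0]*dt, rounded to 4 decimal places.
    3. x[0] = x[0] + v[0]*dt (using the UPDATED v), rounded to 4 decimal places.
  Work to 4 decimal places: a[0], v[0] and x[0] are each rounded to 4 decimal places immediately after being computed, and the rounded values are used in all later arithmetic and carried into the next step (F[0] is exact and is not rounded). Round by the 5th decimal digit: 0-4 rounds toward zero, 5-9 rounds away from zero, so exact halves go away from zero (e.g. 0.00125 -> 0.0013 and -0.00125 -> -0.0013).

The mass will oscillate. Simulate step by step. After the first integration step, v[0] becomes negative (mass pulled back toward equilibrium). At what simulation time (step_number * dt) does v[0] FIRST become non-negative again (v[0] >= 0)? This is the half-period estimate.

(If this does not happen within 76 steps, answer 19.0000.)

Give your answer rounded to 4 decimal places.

Step 0: x=[4.3000] v=[0.0000]
Step 1: x=[3.8844] v=[-1.6625]
Step 2: x=[3.1441] v=[-2.9614]
Step 3: x=[2.2410] v=[-3.6125]
Step 4: x=[1.3727] v=[-3.4734]
Step 5: x=[0.7291] v=[-2.5745]
Step 6: x=[0.4510] v=[-1.1125]
Step 7: x=[0.5992] v=[0.5929]
First v>=0 after going negative at step 7, time=1.7500

Answer: 1.7500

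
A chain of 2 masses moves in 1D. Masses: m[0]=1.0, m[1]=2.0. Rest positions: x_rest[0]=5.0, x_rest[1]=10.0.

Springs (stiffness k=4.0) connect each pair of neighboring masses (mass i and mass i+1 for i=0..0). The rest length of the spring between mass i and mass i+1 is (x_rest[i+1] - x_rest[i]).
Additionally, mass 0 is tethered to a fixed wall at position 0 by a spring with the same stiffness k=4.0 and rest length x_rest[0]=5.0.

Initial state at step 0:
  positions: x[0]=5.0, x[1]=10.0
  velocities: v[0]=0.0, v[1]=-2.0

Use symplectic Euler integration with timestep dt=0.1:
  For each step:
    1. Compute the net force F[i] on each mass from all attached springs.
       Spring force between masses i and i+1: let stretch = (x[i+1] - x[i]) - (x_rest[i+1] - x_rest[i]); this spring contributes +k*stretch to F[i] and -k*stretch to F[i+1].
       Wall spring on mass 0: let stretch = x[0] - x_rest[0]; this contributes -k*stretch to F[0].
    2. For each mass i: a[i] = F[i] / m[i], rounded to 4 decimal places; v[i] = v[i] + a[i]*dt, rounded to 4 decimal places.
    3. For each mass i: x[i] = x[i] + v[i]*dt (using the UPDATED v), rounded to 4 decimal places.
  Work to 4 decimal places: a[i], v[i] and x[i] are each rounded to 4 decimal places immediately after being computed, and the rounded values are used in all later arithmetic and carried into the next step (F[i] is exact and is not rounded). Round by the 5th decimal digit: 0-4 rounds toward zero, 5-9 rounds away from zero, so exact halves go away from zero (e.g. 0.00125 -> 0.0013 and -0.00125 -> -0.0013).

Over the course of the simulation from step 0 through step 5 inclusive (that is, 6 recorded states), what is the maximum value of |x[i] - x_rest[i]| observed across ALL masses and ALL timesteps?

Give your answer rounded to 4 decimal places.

Answer: 0.9249

Derivation:
Step 0: x=[5.0000 10.0000] v=[0.0000 -2.0000]
Step 1: x=[5.0000 9.8000] v=[0.0000 -2.0000]
Step 2: x=[4.9920 9.6040] v=[-0.0800 -1.9600]
Step 3: x=[4.9688 9.4158] v=[-0.2320 -1.8824]
Step 4: x=[4.9247 9.2386] v=[-0.4407 -1.7718]
Step 5: x=[4.8562 9.0751] v=[-0.6850 -1.6346]
Max displacement = 0.9249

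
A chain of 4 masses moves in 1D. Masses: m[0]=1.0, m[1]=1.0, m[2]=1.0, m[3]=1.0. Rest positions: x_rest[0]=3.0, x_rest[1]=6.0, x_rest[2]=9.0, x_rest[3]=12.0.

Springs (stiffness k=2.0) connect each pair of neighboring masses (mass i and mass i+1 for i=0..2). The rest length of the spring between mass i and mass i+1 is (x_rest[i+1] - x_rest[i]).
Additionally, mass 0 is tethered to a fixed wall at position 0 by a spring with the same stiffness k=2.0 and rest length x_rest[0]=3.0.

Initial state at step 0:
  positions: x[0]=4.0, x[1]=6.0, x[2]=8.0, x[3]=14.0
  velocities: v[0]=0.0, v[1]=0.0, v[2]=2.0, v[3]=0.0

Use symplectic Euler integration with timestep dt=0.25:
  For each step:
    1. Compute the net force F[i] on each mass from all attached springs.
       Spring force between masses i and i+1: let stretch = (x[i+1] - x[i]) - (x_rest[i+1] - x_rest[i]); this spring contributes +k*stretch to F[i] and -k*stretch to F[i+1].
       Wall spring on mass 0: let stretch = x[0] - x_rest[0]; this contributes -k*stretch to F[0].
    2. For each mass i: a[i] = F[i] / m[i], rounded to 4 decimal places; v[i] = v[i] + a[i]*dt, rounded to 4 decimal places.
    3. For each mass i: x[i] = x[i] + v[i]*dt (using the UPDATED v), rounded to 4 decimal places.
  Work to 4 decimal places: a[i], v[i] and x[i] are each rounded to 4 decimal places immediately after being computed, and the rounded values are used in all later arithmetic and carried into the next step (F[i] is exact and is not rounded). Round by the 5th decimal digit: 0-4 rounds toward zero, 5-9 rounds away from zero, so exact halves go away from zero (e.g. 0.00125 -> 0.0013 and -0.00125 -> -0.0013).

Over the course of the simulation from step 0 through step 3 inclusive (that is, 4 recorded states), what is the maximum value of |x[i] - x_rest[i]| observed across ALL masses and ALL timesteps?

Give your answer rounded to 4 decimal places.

Answer: 2.2481

Derivation:
Step 0: x=[4.0000 6.0000 8.0000 14.0000] v=[0.0000 0.0000 2.0000 0.0000]
Step 1: x=[3.7500 6.0000 9.0000 13.6250] v=[-1.0000 0.0000 4.0000 -1.5000]
Step 2: x=[3.3125 6.0938 10.2031 13.0469] v=[-1.7500 0.3750 4.8125 -2.3125]
Step 3: x=[2.8086 6.3536 11.2481 12.4883] v=[-2.0156 1.0390 4.1798 -2.2344]
Max displacement = 2.2481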